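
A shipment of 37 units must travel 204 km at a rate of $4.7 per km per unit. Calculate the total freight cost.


TC = dist * cost * units = 204 * 4.7 * 37 = $35475.60

$35475.60


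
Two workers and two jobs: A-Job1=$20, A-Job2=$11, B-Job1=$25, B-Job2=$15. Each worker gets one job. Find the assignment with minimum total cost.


Option 1: A->1 + B->2 = $20 + $15 = $35
Option 2: A->2 + B->1 = $11 + $25 = $36
Min cost = min($35, $36) = $35

$35


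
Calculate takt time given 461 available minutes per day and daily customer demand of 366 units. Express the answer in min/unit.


Formula: Takt Time = Available Production Time / Customer Demand
Takt = 461 min/day / 366 units/day
Takt = 1.26 min/unit

1.26 min/unit


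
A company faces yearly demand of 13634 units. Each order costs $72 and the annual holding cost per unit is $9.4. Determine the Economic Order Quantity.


Formula: EOQ = sqrt(2 * D * S / H)
Numerator: 2 * 13634 * 72 = 1963296
2DS/H = 1963296 / 9.4 = 208861.3
EOQ = sqrt(208861.3) = 457.0 units

457.0 units


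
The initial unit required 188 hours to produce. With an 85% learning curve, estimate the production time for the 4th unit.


Formula: T_n = T_1 * (learning_rate)^(log2(n)) where learning_rate = rate/100
Doublings = log2(4) = 2
T_n = 188 * 0.85^2
T_n = 188 * 0.7225 = 135.8 hours

135.8 hours


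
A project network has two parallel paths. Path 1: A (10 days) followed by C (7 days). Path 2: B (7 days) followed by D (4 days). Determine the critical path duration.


Path 1 = 10 + 7 = 17 days
Path 2 = 7 + 4 = 11 days
Duration = max(17, 11) = 17 days

17 days


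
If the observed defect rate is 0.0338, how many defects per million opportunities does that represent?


DPMO = defect_rate * 1000000 = 0.0338 * 1000000

33800


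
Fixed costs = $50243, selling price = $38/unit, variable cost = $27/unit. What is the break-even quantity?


Formula: BEQ = Fixed Costs / (Price - Variable Cost)
Contribution margin = $38 - $27 = $11/unit
BEQ = ceil($50243 / $11/unit) = ceil(4567.55) = 4568 units

4568 units


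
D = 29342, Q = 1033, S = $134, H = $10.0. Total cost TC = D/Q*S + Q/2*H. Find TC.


TC = 29342/1033 * 134 + 1033/2 * 10.0

$8971.22


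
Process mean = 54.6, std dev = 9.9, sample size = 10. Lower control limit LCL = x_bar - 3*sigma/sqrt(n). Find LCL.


LCL = 54.6 - 3 * 9.9 / sqrt(10)

45.21


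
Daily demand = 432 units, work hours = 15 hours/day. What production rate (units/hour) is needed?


Formula: Production Rate = Daily Demand / Available Hours
Rate = 432 units/day / 15 hours/day
Rate = 28.8 units/hour

28.8 units/hour


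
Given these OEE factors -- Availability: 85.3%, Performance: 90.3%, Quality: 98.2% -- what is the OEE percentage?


Formula: OEE = Availability * Performance * Quality / 10000
A * P = 85.3% * 90.3% / 100 = 77.03%
OEE = 77.03% * 98.2% / 100 = 75.6%

75.6%


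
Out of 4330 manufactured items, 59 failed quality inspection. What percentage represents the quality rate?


Formula: Quality Rate = Good Pieces / Total Pieces * 100
Good pieces = 4330 - 59 = 4271
QR = 4271 / 4330 * 100 = 98.6%

98.6%


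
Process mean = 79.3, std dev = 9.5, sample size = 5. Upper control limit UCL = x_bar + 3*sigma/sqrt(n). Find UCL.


UCL = 79.3 + 3 * 9.5 / sqrt(5)

92.05


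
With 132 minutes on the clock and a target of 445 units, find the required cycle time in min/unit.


Formula: CT = Available Time / Number of Units
CT = 132 min / 445 units
CT = 0.3 min/unit

0.3 min/unit


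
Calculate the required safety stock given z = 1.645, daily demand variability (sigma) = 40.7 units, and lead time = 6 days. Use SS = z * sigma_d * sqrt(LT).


Formula: SS = z * sigma_d * sqrt(LT)
sqrt(LT) = sqrt(6) = 2.4495
SS = 1.645 * 40.7 * 2.4495
SS = 164.0 units

164.0 units


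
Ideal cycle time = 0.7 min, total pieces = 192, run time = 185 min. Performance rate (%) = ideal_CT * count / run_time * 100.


Formula: Performance = (Ideal CT * Total Count) / Run Time * 100
Ideal output time = 0.7 * 192 = 134.4 min
Performance = 134.4 / 185 * 100 = 72.6%

72.6%


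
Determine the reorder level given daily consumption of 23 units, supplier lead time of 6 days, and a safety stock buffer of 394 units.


Formula: ROP = (Daily Demand * Lead Time) + Safety Stock
Demand during lead time = 23 * 6 = 138 units
ROP = 138 + 394 = 532 units

532 units


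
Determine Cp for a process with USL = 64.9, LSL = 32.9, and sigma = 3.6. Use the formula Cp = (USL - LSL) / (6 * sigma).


Cp = (64.9 - 32.9) / (6 * 3.6)

1.48


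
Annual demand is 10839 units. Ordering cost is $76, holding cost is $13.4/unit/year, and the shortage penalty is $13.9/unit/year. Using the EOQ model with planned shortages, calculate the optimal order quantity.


Formula: EOQ* = sqrt(2DS/H) * sqrt((H+P)/P)
Base EOQ = sqrt(2*10839*76/13.4) = 350.64 units
Correction = sqrt((13.4+13.9)/13.9) = 1.40144
EOQ* = 350.64 * 1.40144 = 491.4 units

491.4 units


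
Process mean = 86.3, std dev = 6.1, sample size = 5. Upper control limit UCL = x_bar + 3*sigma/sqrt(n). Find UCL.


UCL = 86.3 + 3 * 6.1 / sqrt(5)

94.48


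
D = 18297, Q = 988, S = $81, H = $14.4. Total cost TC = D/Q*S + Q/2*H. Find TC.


TC = 18297/988 * 81 + 988/2 * 14.4

$8613.66


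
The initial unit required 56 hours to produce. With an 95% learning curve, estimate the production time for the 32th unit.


Formula: T_n = T_1 * (learning_rate)^(log2(n)) where learning_rate = rate/100
Doublings = log2(32) = 5
T_n = 56 * 0.95^5
T_n = 56 * 0.7738 = 43.3 hours

43.3 hours


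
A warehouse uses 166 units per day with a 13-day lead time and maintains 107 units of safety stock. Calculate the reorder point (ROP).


Formula: ROP = (Daily Demand * Lead Time) + Safety Stock
Demand during lead time = 166 * 13 = 2158 units
ROP = 2158 + 107 = 2265 units

2265 units


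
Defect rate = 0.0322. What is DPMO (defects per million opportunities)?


DPMO = defect_rate * 1000000 = 0.0322 * 1000000

32200


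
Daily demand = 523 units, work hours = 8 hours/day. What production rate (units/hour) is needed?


Formula: Production Rate = Daily Demand / Available Hours
Rate = 523 units/day / 8 hours/day
Rate = 65.4 units/hour

65.4 units/hour


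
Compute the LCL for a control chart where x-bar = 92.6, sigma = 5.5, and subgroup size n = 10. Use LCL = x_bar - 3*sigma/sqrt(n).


LCL = 92.6 - 3 * 5.5 / sqrt(10)

87.38


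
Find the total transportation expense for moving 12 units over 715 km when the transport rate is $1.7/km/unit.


TC = dist * cost * units = 715 * 1.7 * 12 = $14586.00

$14586.00


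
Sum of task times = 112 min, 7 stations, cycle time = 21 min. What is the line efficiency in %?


Formula: Efficiency = Sum of Task Times / (N_stations * CT) * 100
Total station capacity = 7 stations * 21 min = 147 min
Efficiency = 112 / 147 * 100 = 76.2%

76.2%


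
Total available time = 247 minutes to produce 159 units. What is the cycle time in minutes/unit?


Formula: CT = Available Time / Number of Units
CT = 247 min / 159 units
CT = 1.55 min/unit

1.55 min/unit


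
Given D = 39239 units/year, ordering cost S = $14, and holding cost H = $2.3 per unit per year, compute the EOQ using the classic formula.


Formula: EOQ = sqrt(2 * D * S / H)
Numerator: 2 * 39239 * 14 = 1098692
2DS/H = 1098692 / 2.3 = 477692.2
EOQ = sqrt(477692.2) = 691.2 units

691.2 units


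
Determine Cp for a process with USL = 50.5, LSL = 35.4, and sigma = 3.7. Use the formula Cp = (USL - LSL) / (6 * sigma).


Cp = (50.5 - 35.4) / (6 * 3.7)

0.68


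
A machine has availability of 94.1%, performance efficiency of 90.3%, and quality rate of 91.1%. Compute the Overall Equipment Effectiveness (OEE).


Formula: OEE = Availability * Performance * Quality / 10000
A * P = 94.1% * 90.3% / 100 = 84.97%
OEE = 84.97% * 91.1% / 100 = 77.4%

77.4%


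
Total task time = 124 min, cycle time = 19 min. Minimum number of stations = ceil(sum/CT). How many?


Formula: N_min = ceil(Sum of Task Times / Cycle Time)
N_min = ceil(124 min / 19 min) = ceil(6.5263)
N_min = 7 stations

7


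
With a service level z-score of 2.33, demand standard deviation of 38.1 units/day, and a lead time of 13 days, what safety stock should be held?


Formula: SS = z * sigma_d * sqrt(LT)
sqrt(LT) = sqrt(13) = 3.6056
SS = 2.33 * 38.1 * 3.6056
SS = 320.1 units

320.1 units


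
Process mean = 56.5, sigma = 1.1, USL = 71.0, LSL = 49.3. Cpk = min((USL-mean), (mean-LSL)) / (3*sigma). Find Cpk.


Cpu = (71.0 - 56.5) / (3 * 1.1) = 4.39
Cpl = (56.5 - 49.3) / (3 * 1.1) = 2.18
Cpk = min(4.39, 2.18) = 2.18

2.18


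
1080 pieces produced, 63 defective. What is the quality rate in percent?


Formula: Quality Rate = Good Pieces / Total Pieces * 100
Good pieces = 1080 - 63 = 1017
QR = 1017 / 1080 * 100 = 94.2%

94.2%


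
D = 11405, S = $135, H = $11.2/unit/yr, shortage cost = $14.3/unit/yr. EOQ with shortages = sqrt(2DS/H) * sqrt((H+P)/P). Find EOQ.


Formula: EOQ* = sqrt(2DS/H) * sqrt((H+P)/P)
Base EOQ = sqrt(2*11405*135/11.2) = 524.35 units
Correction = sqrt((11.2+14.3)/14.3) = 1.33537
EOQ* = 524.35 * 1.33537 = 700.2 units

700.2 units


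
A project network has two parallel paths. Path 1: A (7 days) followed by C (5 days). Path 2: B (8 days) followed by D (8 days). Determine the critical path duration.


Path 1 = 7 + 5 = 12 days
Path 2 = 8 + 8 = 16 days
Duration = max(12, 16) = 16 days

16 days


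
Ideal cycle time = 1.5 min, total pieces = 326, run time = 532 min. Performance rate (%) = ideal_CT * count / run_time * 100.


Formula: Performance = (Ideal CT * Total Count) / Run Time * 100
Ideal output time = 1.5 * 326 = 489.0 min
Performance = 489.0 / 532 * 100 = 91.9%

91.9%


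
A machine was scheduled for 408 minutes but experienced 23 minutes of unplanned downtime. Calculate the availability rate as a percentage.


Formula: Availability = (Planned Time - Downtime) / Planned Time * 100
Uptime = 408 - 23 = 385 min
Availability = 385 / 408 * 100 = 94.4%

94.4%


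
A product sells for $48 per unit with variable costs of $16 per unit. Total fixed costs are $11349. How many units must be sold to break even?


Formula: BEQ = Fixed Costs / (Price - Variable Cost)
Contribution margin = $48 - $16 = $32/unit
BEQ = ceil($11349 / $32/unit) = ceil(354.66) = 355 units

355 units


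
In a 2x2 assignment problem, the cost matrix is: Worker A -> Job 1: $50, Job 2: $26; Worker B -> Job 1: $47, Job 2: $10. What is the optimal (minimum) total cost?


Option 1: A->1 + B->2 = $50 + $10 = $60
Option 2: A->2 + B->1 = $26 + $47 = $73
Min cost = min($60, $73) = $60

$60


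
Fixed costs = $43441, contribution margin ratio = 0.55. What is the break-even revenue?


Formula: BER = Fixed Costs / Contribution Margin Ratio
BER = $43441 / 0.55
BER = $78983.64 (to the nearest cent)

$78983.64


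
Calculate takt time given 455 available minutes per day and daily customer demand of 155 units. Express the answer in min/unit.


Formula: Takt Time = Available Production Time / Customer Demand
Takt = 455 min/day / 155 units/day
Takt = 2.94 min/unit

2.94 min/unit


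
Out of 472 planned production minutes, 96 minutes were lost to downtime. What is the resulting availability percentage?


Formula: Availability = (Planned Time - Downtime) / Planned Time * 100
Uptime = 472 - 96 = 376 min
Availability = 376 / 472 * 100 = 79.7%

79.7%


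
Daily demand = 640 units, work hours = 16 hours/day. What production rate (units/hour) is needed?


Formula: Production Rate = Daily Demand / Available Hours
Rate = 640 units/day / 16 hours/day
Rate = 40.0 units/hour

40.0 units/hour


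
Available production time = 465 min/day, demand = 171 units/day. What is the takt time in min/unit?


Formula: Takt Time = Available Production Time / Customer Demand
Takt = 465 min/day / 171 units/day
Takt = 2.72 min/unit

2.72 min/unit


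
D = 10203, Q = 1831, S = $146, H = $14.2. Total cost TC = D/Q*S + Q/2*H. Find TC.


TC = 10203/1831 * 146 + 1831/2 * 14.2

$13813.67


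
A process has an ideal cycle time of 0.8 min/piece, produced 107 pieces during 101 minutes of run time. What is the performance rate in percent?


Formula: Performance = (Ideal CT * Total Count) / Run Time * 100
Ideal output time = 0.8 * 107 = 85.6 min
Performance = 85.6 / 101 * 100 = 84.8%

84.8%


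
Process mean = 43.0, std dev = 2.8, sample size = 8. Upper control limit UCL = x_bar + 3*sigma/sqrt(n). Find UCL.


UCL = 43.0 + 3 * 2.8 / sqrt(8)

45.97


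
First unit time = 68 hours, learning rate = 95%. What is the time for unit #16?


Formula: T_n = T_1 * (learning_rate)^(log2(n)) where learning_rate = rate/100
Doublings = log2(16) = 4
T_n = 68 * 0.95^4
T_n = 68 * 0.8145 = 55.4 hours

55.4 hours


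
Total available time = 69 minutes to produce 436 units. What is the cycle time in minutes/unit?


Formula: CT = Available Time / Number of Units
CT = 69 min / 436 units
CT = 0.16 min/unit

0.16 min/unit


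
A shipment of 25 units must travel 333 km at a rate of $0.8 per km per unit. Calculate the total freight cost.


TC = dist * cost * units = 333 * 0.8 * 25 = $6660.00

$6660.00


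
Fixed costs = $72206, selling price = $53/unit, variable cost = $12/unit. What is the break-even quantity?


Formula: BEQ = Fixed Costs / (Price - Variable Cost)
Contribution margin = $53 - $12 = $41/unit
BEQ = ceil($72206 / $41/unit) = ceil(1761.12) = 1762 units

1762 units


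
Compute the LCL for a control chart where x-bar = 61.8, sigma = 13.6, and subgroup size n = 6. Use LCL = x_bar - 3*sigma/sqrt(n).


LCL = 61.8 - 3 * 13.6 / sqrt(6)

45.14


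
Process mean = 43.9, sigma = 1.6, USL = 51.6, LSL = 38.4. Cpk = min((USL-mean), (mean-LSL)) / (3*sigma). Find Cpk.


Cpu = (51.6 - 43.9) / (3 * 1.6) = 1.6
Cpl = (43.9 - 38.4) / (3 * 1.6) = 1.15
Cpk = min(1.6, 1.15) = 1.15

1.15


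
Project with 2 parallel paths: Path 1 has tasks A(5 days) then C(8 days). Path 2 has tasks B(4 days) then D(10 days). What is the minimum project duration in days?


Path 1 = 5 + 8 = 13 days
Path 2 = 4 + 10 = 14 days
Duration = max(13, 14) = 14 days

14 days


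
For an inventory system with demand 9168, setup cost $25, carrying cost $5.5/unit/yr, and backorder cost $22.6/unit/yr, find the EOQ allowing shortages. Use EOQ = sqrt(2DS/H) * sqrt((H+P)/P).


Formula: EOQ* = sqrt(2DS/H) * sqrt((H+P)/P)
Base EOQ = sqrt(2*9168*25/5.5) = 288.7 units
Correction = sqrt((5.5+22.6)/22.6) = 1.11506
EOQ* = 288.7 * 1.11506 = 321.9 units

321.9 units


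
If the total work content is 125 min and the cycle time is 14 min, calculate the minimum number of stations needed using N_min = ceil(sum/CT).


Formula: N_min = ceil(Sum of Task Times / Cycle Time)
N_min = ceil(125 min / 14 min) = ceil(8.9286)
N_min = 9 stations

9


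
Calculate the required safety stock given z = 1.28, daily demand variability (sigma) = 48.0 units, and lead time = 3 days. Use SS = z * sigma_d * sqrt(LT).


Formula: SS = z * sigma_d * sqrt(LT)
sqrt(LT) = sqrt(3) = 1.7321
SS = 1.28 * 48.0 * 1.7321
SS = 106.4 units

106.4 units


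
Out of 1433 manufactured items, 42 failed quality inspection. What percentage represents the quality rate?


Formula: Quality Rate = Good Pieces / Total Pieces * 100
Good pieces = 1433 - 42 = 1391
QR = 1391 / 1433 * 100 = 97.1%

97.1%


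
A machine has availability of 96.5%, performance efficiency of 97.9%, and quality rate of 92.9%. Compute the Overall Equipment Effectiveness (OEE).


Formula: OEE = Availability * Performance * Quality / 10000
A * P = 96.5% * 97.9% / 100 = 94.47%
OEE = 94.47% * 92.9% / 100 = 87.8%

87.8%


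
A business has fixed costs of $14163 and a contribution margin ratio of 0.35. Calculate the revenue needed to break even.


Formula: BER = Fixed Costs / Contribution Margin Ratio
BER = $14163 / 0.35
BER = $40465.71 (to the nearest cent)

$40465.71


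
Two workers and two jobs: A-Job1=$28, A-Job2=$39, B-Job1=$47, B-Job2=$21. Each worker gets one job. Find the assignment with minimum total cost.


Option 1: A->1 + B->2 = $28 + $21 = $49
Option 2: A->2 + B->1 = $39 + $47 = $86
Min cost = min($49, $86) = $49

$49


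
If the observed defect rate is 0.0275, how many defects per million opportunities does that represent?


DPMO = defect_rate * 1000000 = 0.0275 * 1000000

27500


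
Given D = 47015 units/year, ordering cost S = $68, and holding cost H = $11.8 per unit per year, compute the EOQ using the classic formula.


Formula: EOQ = sqrt(2 * D * S / H)
Numerator: 2 * 47015 * 68 = 6394040
2DS/H = 6394040 / 11.8 = 541867.8
EOQ = sqrt(541867.8) = 736.1 units

736.1 units


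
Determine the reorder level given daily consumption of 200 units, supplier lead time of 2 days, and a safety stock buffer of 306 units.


Formula: ROP = (Daily Demand * Lead Time) + Safety Stock
Demand during lead time = 200 * 2 = 400 units
ROP = 400 + 306 = 706 units

706 units


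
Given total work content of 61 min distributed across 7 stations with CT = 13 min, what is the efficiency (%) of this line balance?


Formula: Efficiency = Sum of Task Times / (N_stations * CT) * 100
Total station capacity = 7 stations * 13 min = 91 min
Efficiency = 61 / 91 * 100 = 67.0%

67.0%


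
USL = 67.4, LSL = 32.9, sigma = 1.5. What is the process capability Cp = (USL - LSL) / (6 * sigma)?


Cp = (67.4 - 32.9) / (6 * 1.5)

3.83


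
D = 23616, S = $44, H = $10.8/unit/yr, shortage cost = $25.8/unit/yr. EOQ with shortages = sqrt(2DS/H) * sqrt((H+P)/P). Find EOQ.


Formula: EOQ* = sqrt(2DS/H) * sqrt((H+P)/P)
Base EOQ = sqrt(2*23616*44/10.8) = 438.66 units
Correction = sqrt((10.8+25.8)/25.8) = 1.19105
EOQ* = 438.66 * 1.19105 = 522.5 units

522.5 units


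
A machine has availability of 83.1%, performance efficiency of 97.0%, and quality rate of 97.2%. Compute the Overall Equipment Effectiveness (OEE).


Formula: OEE = Availability * Performance * Quality / 10000
A * P = 83.1% * 97.0% / 100 = 80.61%
OEE = 80.61% * 97.2% / 100 = 78.4%

78.4%


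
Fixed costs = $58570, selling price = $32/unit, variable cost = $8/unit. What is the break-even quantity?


Formula: BEQ = Fixed Costs / (Price - Variable Cost)
Contribution margin = $32 - $8 = $24/unit
BEQ = ceil($58570 / $24/unit) = ceil(2440.42) = 2441 units

2441 units


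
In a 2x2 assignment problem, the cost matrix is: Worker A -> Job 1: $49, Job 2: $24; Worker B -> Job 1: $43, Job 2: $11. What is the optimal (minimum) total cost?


Option 1: A->1 + B->2 = $49 + $11 = $60
Option 2: A->2 + B->1 = $24 + $43 = $67
Min cost = min($60, $67) = $60

$60


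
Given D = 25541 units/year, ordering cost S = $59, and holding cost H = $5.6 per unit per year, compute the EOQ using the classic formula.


Formula: EOQ = sqrt(2 * D * S / H)
Numerator: 2 * 25541 * 59 = 3013838
2DS/H = 3013838 / 5.6 = 538185.4
EOQ = sqrt(538185.4) = 733.6 units

733.6 units


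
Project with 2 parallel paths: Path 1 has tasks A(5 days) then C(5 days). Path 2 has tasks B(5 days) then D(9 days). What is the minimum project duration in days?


Path 1 = 5 + 5 = 10 days
Path 2 = 5 + 9 = 14 days
Duration = max(10, 14) = 14 days

14 days


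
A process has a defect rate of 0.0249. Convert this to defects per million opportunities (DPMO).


DPMO = defect_rate * 1000000 = 0.0249 * 1000000

24900


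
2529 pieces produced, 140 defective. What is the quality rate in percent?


Formula: Quality Rate = Good Pieces / Total Pieces * 100
Good pieces = 2529 - 140 = 2389
QR = 2389 / 2529 * 100 = 94.5%

94.5%


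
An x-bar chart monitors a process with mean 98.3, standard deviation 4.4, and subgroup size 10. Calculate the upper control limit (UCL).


UCL = 98.3 + 3 * 4.4 / sqrt(10)

102.47


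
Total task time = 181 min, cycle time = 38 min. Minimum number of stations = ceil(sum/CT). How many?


Formula: N_min = ceil(Sum of Task Times / Cycle Time)
N_min = ceil(181 min / 38 min) = ceil(4.7632)
N_min = 5 stations

5


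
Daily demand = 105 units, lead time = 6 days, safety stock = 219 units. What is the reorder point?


Formula: ROP = (Daily Demand * Lead Time) + Safety Stock
Demand during lead time = 105 * 6 = 630 units
ROP = 630 + 219 = 849 units

849 units


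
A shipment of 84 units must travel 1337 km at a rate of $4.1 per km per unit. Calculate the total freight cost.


TC = dist * cost * units = 1337 * 4.1 * 84 = $460462.80

$460462.80


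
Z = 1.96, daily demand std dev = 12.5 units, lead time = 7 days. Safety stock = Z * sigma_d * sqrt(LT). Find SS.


Formula: SS = z * sigma_d * sqrt(LT)
sqrt(LT) = sqrt(7) = 2.6458
SS = 1.96 * 12.5 * 2.6458
SS = 64.8 units

64.8 units


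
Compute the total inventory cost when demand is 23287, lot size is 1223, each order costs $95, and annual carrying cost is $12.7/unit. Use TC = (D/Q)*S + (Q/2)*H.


TC = 23287/1223 * 95 + 1223/2 * 12.7

$9574.93


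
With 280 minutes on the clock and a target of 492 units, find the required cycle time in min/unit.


Formula: CT = Available Time / Number of Units
CT = 280 min / 492 units
CT = 0.57 min/unit

0.57 min/unit


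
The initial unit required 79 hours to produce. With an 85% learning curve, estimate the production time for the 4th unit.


Formula: T_n = T_1 * (learning_rate)^(log2(n)) where learning_rate = rate/100
Doublings = log2(4) = 2
T_n = 79 * 0.85^2
T_n = 79 * 0.7225 = 57.1 hours

57.1 hours


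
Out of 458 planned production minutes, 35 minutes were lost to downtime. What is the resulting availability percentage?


Formula: Availability = (Planned Time - Downtime) / Planned Time * 100
Uptime = 458 - 35 = 423 min
Availability = 423 / 458 * 100 = 92.4%

92.4%


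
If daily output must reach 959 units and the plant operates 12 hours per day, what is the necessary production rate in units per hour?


Formula: Production Rate = Daily Demand / Available Hours
Rate = 959 units/day / 12 hours/day
Rate = 79.9 units/hour

79.9 units/hour


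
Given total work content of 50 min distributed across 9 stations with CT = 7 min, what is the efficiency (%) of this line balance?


Formula: Efficiency = Sum of Task Times / (N_stations * CT) * 100
Total station capacity = 9 stations * 7 min = 63 min
Efficiency = 50 / 63 * 100 = 79.4%

79.4%


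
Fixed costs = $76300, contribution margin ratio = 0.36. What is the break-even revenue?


Formula: BER = Fixed Costs / Contribution Margin Ratio
BER = $76300 / 0.36
BER = $211944.44 (to the nearest cent)

$211944.44


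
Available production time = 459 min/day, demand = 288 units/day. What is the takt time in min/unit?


Formula: Takt Time = Available Production Time / Customer Demand
Takt = 459 min/day / 288 units/day
Takt = 1.59 min/unit

1.59 min/unit


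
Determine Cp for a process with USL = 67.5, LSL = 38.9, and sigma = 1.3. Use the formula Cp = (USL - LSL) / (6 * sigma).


Cp = (67.5 - 38.9) / (6 * 1.3)

3.67


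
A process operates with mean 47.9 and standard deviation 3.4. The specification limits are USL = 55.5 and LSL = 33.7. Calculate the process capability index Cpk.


Cpu = (55.5 - 47.9) / (3 * 3.4) = 0.75
Cpl = (47.9 - 33.7) / (3 * 3.4) = 1.39
Cpk = min(0.75, 1.39) = 0.75

0.75


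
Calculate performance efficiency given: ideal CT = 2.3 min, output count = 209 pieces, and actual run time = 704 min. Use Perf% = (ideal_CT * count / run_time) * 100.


Formula: Performance = (Ideal CT * Total Count) / Run Time * 100
Ideal output time = 2.3 * 209 = 480.7 min
Performance = 480.7 / 704 * 100 = 68.3%

68.3%


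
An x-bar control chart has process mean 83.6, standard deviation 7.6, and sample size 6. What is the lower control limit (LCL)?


LCL = 83.6 - 3 * 7.6 / sqrt(6)

74.29


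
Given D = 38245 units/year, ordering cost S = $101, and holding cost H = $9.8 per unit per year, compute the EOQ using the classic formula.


Formula: EOQ = sqrt(2 * D * S / H)
Numerator: 2 * 38245 * 101 = 7725490
2DS/H = 7725490 / 9.8 = 788315.3
EOQ = sqrt(788315.3) = 887.9 units

887.9 units


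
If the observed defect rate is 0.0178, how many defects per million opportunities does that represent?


DPMO = defect_rate * 1000000 = 0.0178 * 1000000

17800


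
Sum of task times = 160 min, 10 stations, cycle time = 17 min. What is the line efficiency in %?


Formula: Efficiency = Sum of Task Times / (N_stations * CT) * 100
Total station capacity = 10 stations * 17 min = 170 min
Efficiency = 160 / 170 * 100 = 94.1%

94.1%


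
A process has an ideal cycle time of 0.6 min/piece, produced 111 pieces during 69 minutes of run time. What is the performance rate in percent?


Formula: Performance = (Ideal CT * Total Count) / Run Time * 100
Ideal output time = 0.6 * 111 = 66.6 min
Performance = 66.6 / 69 * 100 = 96.5%

96.5%


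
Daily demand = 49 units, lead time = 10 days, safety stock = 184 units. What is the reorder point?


Formula: ROP = (Daily Demand * Lead Time) + Safety Stock
Demand during lead time = 49 * 10 = 490 units
ROP = 490 + 184 = 674 units

674 units


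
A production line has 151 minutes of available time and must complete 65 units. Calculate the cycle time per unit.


Formula: CT = Available Time / Number of Units
CT = 151 min / 65 units
CT = 2.32 min/unit

2.32 min/unit


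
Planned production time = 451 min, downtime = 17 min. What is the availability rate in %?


Formula: Availability = (Planned Time - Downtime) / Planned Time * 100
Uptime = 451 - 17 = 434 min
Availability = 434 / 451 * 100 = 96.2%

96.2%


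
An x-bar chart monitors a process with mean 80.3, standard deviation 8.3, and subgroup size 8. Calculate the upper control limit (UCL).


UCL = 80.3 + 3 * 8.3 / sqrt(8)

89.1


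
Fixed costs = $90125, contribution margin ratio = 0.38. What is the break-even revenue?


Formula: BER = Fixed Costs / Contribution Margin Ratio
BER = $90125 / 0.38
BER = $237171.05 (to the nearest cent)

$237171.05


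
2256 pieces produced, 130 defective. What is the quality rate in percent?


Formula: Quality Rate = Good Pieces / Total Pieces * 100
Good pieces = 2256 - 130 = 2126
QR = 2126 / 2256 * 100 = 94.2%

94.2%


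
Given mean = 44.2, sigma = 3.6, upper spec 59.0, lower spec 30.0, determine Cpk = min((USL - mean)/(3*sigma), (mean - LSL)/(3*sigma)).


Cpu = (59.0 - 44.2) / (3 * 3.6) = 1.37
Cpl = (44.2 - 30.0) / (3 * 3.6) = 1.31
Cpk = min(1.37, 1.31) = 1.31

1.31


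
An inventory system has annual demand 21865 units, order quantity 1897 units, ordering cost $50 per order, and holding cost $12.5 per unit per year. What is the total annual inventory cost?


TC = 21865/1897 * 50 + 1897/2 * 12.5

$12432.55


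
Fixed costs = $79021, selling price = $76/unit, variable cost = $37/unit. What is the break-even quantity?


Formula: BEQ = Fixed Costs / (Price - Variable Cost)
Contribution margin = $76 - $37 = $39/unit
BEQ = ceil($79021 / $39/unit) = ceil(2026.18) = 2027 units

2027 units


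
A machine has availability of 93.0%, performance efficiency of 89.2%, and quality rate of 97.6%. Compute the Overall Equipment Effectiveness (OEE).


Formula: OEE = Availability * Performance * Quality / 10000
A * P = 93.0% * 89.2% / 100 = 82.96%
OEE = 82.96% * 97.6% / 100 = 81.0%

81.0%


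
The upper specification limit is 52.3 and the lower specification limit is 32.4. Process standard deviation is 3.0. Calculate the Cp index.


Cp = (52.3 - 32.4) / (6 * 3.0)

1.11


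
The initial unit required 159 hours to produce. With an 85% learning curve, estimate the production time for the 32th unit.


Formula: T_n = T_1 * (learning_rate)^(log2(n)) where learning_rate = rate/100
Doublings = log2(32) = 5
T_n = 159 * 0.85^5
T_n = 159 * 0.4437 = 70.5 hours

70.5 hours


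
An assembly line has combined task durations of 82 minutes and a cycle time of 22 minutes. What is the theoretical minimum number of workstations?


Formula: N_min = ceil(Sum of Task Times / Cycle Time)
N_min = ceil(82 min / 22 min) = ceil(3.7273)
N_min = 4 stations

4


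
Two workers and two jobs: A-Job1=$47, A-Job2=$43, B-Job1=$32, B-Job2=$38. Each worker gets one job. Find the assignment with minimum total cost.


Option 1: A->1 + B->2 = $47 + $38 = $85
Option 2: A->2 + B->1 = $43 + $32 = $75
Min cost = min($85, $75) = $75

$75


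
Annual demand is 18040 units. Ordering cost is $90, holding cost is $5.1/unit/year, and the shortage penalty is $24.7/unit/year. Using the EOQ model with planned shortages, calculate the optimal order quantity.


Formula: EOQ* = sqrt(2DS/H) * sqrt((H+P)/P)
Base EOQ = sqrt(2*18040*90/5.1) = 797.94 units
Correction = sqrt((5.1+24.7)/24.7) = 1.0984
EOQ* = 797.94 * 1.0984 = 876.5 units

876.5 units


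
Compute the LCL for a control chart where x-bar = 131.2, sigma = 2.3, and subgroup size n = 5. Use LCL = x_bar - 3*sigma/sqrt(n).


LCL = 131.2 - 3 * 2.3 / sqrt(5)

128.11


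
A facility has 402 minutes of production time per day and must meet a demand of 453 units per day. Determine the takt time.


Formula: Takt Time = Available Production Time / Customer Demand
Takt = 402 min/day / 453 units/day
Takt = 0.89 min/unit

0.89 min/unit


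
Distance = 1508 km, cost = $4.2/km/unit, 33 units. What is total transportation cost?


TC = dist * cost * units = 1508 * 4.2 * 33 = $209008.80

$209008.80


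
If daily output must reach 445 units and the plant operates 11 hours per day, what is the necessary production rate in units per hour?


Formula: Production Rate = Daily Demand / Available Hours
Rate = 445 units/day / 11 hours/day
Rate = 40.5 units/hour

40.5 units/hour


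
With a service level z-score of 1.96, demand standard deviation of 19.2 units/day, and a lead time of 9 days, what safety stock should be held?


Formula: SS = z * sigma_d * sqrt(LT)
sqrt(LT) = sqrt(9) = 3.0
SS = 1.96 * 19.2 * 3.0
SS = 112.9 units

112.9 units


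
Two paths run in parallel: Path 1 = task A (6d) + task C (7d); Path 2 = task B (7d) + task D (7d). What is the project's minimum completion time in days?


Path 1 = 6 + 7 = 13 days
Path 2 = 7 + 7 = 14 days
Duration = max(13, 14) = 14 days

14 days


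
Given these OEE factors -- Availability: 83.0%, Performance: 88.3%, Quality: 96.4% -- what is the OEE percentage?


Formula: OEE = Availability * Performance * Quality / 10000
A * P = 83.0% * 88.3% / 100 = 73.29%
OEE = 73.29% * 96.4% / 100 = 70.7%

70.7%


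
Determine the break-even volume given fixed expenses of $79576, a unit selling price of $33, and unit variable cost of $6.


Formula: BEQ = Fixed Costs / (Price - Variable Cost)
Contribution margin = $33 - $6 = $27/unit
BEQ = ceil($79576 / $27/unit) = ceil(2947.26) = 2948 units

2948 units


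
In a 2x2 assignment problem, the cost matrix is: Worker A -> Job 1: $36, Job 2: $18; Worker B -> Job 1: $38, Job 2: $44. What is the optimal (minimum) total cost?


Option 1: A->1 + B->2 = $36 + $44 = $80
Option 2: A->2 + B->1 = $18 + $38 = $56
Min cost = min($80, $56) = $56

$56


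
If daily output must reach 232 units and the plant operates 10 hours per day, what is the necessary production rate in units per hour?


Formula: Production Rate = Daily Demand / Available Hours
Rate = 232 units/day / 10 hours/day
Rate = 23.2 units/hour

23.2 units/hour


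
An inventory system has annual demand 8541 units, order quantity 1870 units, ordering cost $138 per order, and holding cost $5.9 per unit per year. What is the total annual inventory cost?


TC = 8541/1870 * 138 + 1870/2 * 5.9

$6146.80


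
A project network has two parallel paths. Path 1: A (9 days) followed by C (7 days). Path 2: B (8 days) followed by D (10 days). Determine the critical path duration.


Path 1 = 9 + 7 = 16 days
Path 2 = 8 + 10 = 18 days
Duration = max(16, 18) = 18 days

18 days


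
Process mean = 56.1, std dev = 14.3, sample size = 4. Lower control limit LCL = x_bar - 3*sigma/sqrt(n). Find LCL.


LCL = 56.1 - 3 * 14.3 / sqrt(4)

34.65


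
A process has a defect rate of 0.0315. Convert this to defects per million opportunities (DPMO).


DPMO = defect_rate * 1000000 = 0.0315 * 1000000

31500


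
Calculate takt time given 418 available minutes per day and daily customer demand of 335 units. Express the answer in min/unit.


Formula: Takt Time = Available Production Time / Customer Demand
Takt = 418 min/day / 335 units/day
Takt = 1.25 min/unit

1.25 min/unit


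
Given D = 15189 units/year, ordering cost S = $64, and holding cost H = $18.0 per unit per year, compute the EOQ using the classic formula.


Formula: EOQ = sqrt(2 * D * S / H)
Numerator: 2 * 15189 * 64 = 1944192
2DS/H = 1944192 / 18.0 = 108010.7
EOQ = sqrt(108010.7) = 328.6 units

328.6 units


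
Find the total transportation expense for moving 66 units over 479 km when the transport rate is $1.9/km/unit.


TC = dist * cost * units = 479 * 1.9 * 66 = $60066.60

$60066.60


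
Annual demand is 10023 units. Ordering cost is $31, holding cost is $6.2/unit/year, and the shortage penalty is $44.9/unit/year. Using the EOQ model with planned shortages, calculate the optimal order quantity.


Formula: EOQ* = sqrt(2DS/H) * sqrt((H+P)/P)
Base EOQ = sqrt(2*10023*31/6.2) = 316.59 units
Correction = sqrt((6.2+44.9)/44.9) = 1.06681
EOQ* = 316.59 * 1.06681 = 337.7 units

337.7 units


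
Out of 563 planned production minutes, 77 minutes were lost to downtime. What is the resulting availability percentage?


Formula: Availability = (Planned Time - Downtime) / Planned Time * 100
Uptime = 563 - 77 = 486 min
Availability = 486 / 563 * 100 = 86.3%

86.3%


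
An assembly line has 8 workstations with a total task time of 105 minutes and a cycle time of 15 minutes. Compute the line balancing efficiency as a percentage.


Formula: Efficiency = Sum of Task Times / (N_stations * CT) * 100
Total station capacity = 8 stations * 15 min = 120 min
Efficiency = 105 / 120 * 100 = 87.5%

87.5%


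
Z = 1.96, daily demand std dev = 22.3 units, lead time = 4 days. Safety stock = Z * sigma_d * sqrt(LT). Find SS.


Formula: SS = z * sigma_d * sqrt(LT)
sqrt(LT) = sqrt(4) = 2.0
SS = 1.96 * 22.3 * 2.0
SS = 87.4 units

87.4 units


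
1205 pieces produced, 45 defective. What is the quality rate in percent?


Formula: Quality Rate = Good Pieces / Total Pieces * 100
Good pieces = 1205 - 45 = 1160
QR = 1160 / 1205 * 100 = 96.3%

96.3%


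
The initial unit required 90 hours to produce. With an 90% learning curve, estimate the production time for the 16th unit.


Formula: T_n = T_1 * (learning_rate)^(log2(n)) where learning_rate = rate/100
Doublings = log2(16) = 4
T_n = 90 * 0.9^4
T_n = 90 * 0.6561 = 59.0 hours

59.0 hours


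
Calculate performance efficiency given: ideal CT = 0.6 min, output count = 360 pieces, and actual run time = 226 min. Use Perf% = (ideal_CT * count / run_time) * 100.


Formula: Performance = (Ideal CT * Total Count) / Run Time * 100
Ideal output time = 0.6 * 360 = 216.0 min
Performance = 216.0 / 226 * 100 = 95.6%

95.6%


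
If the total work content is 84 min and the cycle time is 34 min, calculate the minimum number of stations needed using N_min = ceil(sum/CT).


Formula: N_min = ceil(Sum of Task Times / Cycle Time)
N_min = ceil(84 min / 34 min) = ceil(2.4706)
N_min = 3 stations

3


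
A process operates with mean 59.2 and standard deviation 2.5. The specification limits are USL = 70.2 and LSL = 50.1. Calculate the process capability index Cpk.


Cpu = (70.2 - 59.2) / (3 * 2.5) = 1.47
Cpl = (59.2 - 50.1) / (3 * 2.5) = 1.21
Cpk = min(1.47, 1.21) = 1.21

1.21


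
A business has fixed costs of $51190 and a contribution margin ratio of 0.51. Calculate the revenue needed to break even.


Formula: BER = Fixed Costs / Contribution Margin Ratio
BER = $51190 / 0.51
BER = $100372.55 (to the nearest cent)

$100372.55


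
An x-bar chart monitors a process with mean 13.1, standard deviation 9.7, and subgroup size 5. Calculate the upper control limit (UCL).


UCL = 13.1 + 3 * 9.7 / sqrt(5)

26.11


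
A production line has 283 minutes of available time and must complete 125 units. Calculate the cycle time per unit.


Formula: CT = Available Time / Number of Units
CT = 283 min / 125 units
CT = 2.26 min/unit

2.26 min/unit


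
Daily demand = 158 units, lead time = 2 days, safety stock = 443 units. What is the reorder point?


Formula: ROP = (Daily Demand * Lead Time) + Safety Stock
Demand during lead time = 158 * 2 = 316 units
ROP = 316 + 443 = 759 units

759 units


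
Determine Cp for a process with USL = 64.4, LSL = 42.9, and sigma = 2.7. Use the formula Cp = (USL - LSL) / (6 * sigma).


Cp = (64.4 - 42.9) / (6 * 2.7)

1.33


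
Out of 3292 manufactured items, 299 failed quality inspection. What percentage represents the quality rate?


Formula: Quality Rate = Good Pieces / Total Pieces * 100
Good pieces = 3292 - 299 = 2993
QR = 2993 / 3292 * 100 = 90.9%

90.9%


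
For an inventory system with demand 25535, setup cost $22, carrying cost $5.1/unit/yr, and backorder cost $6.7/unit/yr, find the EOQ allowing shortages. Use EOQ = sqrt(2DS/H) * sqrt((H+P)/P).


Formula: EOQ* = sqrt(2DS/H) * sqrt((H+P)/P)
Base EOQ = sqrt(2*25535*22/5.1) = 469.36 units
Correction = sqrt((5.1+6.7)/6.7) = 1.3271
EOQ* = 469.36 * 1.3271 = 622.9 units

622.9 units


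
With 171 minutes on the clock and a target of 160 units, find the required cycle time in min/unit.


Formula: CT = Available Time / Number of Units
CT = 171 min / 160 units
CT = 1.07 min/unit

1.07 min/unit


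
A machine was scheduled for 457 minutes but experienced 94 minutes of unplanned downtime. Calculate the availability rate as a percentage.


Formula: Availability = (Planned Time - Downtime) / Planned Time * 100
Uptime = 457 - 94 = 363 min
Availability = 363 / 457 * 100 = 79.4%

79.4%


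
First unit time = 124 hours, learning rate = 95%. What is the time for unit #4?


Formula: T_n = T_1 * (learning_rate)^(log2(n)) where learning_rate = rate/100
Doublings = log2(4) = 2
T_n = 124 * 0.95^2
T_n = 124 * 0.9025 = 111.9 hours

111.9 hours


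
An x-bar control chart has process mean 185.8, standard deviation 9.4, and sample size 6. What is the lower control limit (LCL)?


LCL = 185.8 - 3 * 9.4 / sqrt(6)

174.29


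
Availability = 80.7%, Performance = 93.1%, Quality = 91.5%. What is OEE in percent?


Formula: OEE = Availability * Performance * Quality / 10000
A * P = 80.7% * 93.1% / 100 = 75.13%
OEE = 75.13% * 91.5% / 100 = 68.7%

68.7%


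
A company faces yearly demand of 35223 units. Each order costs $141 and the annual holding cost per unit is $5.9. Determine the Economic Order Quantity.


Formula: EOQ = sqrt(2 * D * S / H)
Numerator: 2 * 35223 * 141 = 9932886
2DS/H = 9932886 / 5.9 = 1683540.0
EOQ = sqrt(1683540.0) = 1297.5 units

1297.5 units


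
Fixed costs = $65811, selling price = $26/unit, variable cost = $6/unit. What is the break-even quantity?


Formula: BEQ = Fixed Costs / (Price - Variable Cost)
Contribution margin = $26 - $6 = $20/unit
BEQ = ceil($65811 / $20/unit) = ceil(3290.55) = 3291 units

3291 units


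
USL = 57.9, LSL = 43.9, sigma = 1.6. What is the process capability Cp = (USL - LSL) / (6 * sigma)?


Cp = (57.9 - 43.9) / (6 * 1.6)

1.46


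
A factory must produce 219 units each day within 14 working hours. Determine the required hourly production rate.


Formula: Production Rate = Daily Demand / Available Hours
Rate = 219 units/day / 14 hours/day
Rate = 15.6 units/hour

15.6 units/hour


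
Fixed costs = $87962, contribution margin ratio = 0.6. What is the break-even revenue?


Formula: BER = Fixed Costs / Contribution Margin Ratio
BER = $87962 / 0.6
BER = $146603.33 (to the nearest cent)

$146603.33


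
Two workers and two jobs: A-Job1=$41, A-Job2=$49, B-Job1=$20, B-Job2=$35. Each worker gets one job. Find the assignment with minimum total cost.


Option 1: A->1 + B->2 = $41 + $35 = $76
Option 2: A->2 + B->1 = $49 + $20 = $69
Min cost = min($76, $69) = $69

$69
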